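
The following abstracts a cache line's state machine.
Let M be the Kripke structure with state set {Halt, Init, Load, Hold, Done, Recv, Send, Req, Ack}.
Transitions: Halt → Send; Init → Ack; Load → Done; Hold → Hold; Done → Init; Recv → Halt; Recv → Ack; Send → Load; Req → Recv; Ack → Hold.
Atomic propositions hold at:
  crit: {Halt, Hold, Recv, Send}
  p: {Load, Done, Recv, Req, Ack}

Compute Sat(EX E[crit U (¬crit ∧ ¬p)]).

{Done}

Sat(¬crit) = {Init, Load, Done, Req, Ack}
Sat(¬p) = {Halt, Init, Hold, Send}
Sat(¬crit ∧ ¬p) = {Init}
E[crit U (¬crit ∧ ¬p)]: least fixpoint, start Z0 = Sat((¬crit ∧ ¬p)) = {Init}, add states in Sat(crit) with some successor in Z. Already a fixed point.
Sat(E[crit U (¬crit ∧ ¬p)]) = {Init}
Sat(EX E[crit U (¬crit ∧ ¬p)]) = {s : some successor in {Init}} = {Done}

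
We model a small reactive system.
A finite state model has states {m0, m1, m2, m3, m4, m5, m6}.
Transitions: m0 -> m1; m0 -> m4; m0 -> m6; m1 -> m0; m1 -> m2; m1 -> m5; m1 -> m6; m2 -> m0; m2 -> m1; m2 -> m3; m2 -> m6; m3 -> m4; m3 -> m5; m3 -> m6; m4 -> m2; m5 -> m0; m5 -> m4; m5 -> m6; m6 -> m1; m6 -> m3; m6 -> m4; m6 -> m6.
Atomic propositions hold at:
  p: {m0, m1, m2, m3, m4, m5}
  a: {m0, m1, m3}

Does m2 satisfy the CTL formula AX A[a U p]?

A[a U p]: least fixpoint, start Z0 = Sat(p) = {m0, m1, m2, m3, m4, m5}, add states in Sat(a) with every successor in Z. Already a fixed point.
Sat(A[a U p]) = {m0, m1, m2, m3, m4, m5}
Sat(AX A[a U p]) = {s : every successor in {m0, m1, m2, m3, m4, m5}} = {m4}
m2 ∉ Sat(AX A[a U p]) = {m4}, so the formula does not hold at m2.

No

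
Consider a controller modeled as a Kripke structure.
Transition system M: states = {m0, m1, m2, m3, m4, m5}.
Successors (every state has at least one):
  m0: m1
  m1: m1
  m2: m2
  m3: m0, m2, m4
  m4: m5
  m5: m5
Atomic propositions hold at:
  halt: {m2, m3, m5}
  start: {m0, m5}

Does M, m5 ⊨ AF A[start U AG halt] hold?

AG halt: greatest fixpoint, start Z0 = {m2, m3, m5}, keep only states in Sat with every successor in Z. Z1 = {m2, m5}; fixed.
Sat(AG halt) = {m2, m5}
A[start U AG halt]: least fixpoint, start Z0 = Sat(AG halt) = {m2, m5}, add states in Sat(start) with every successor in Z. Already a fixed point.
Sat(A[start U AG halt]) = {m2, m5}
AF A[start U AG halt]: least fixpoint, start Z0 = {m2, m5}, add states with every successor in Z. Z1 = {m2, m4, m5}; fixed.
Sat(AF A[start U AG halt]) = {m2, m4, m5}
m5 ∈ Sat(AF A[start U AG halt]) = {m2, m4, m5}, so the formula holds at m5.

Yes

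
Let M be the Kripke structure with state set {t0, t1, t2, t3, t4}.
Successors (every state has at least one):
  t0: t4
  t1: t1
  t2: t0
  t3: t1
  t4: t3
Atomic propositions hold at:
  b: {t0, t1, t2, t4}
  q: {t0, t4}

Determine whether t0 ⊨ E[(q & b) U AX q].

Sat(q & b) = {t0, t4}
Sat(AX q) = {s : every successor in {t0, t4}} = {t0, t2}
E[(q & b) U AX q]: least fixpoint, start Z0 = Sat(AX q) = {t0, t2}, add states in Sat(q & b) with some successor in Z. Already a fixed point.
Sat(E[(q & b) U AX q]) = {t0, t2}
t0 ∈ Sat(E[(q & b) U AX q]) = {t0, t2}, so the formula holds at t0.

Yes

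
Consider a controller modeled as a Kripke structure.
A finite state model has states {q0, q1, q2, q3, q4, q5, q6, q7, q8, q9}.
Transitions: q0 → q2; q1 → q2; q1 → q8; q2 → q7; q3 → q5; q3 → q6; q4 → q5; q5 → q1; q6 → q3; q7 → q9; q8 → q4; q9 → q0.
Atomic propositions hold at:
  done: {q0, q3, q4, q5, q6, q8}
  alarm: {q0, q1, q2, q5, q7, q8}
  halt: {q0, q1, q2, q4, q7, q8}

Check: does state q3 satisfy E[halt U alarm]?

No

E[halt U alarm]: least fixpoint, start Z0 = Sat(alarm) = {q0, q1, q2, q5, q7, q8}, add states in Sat(halt) with some successor in Z. Z1 = {q0, q1, q2, q4, q5, q7, q8}; fixed.
Sat(E[halt U alarm]) = {q0, q1, q2, q4, q5, q7, q8}
q3 ∉ Sat(E[halt U alarm]) = {q0, q1, q2, q4, q5, q7, q8}, so the formula does not hold at q3.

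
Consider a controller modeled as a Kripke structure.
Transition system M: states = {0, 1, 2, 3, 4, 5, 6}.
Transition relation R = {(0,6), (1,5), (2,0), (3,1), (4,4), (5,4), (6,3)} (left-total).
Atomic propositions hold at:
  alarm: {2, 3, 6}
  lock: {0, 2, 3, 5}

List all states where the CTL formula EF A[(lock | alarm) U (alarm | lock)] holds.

{0, 1, 2, 3, 5, 6}

Sat(lock | alarm) = {0, 2, 3, 5, 6}
Sat(alarm | lock) = {0, 2, 3, 5, 6}
A[(lock | alarm) U (alarm | lock)]: least fixpoint, start Z0 = Sat((alarm | lock)) = {0, 2, 3, 5, 6}, add states in Sat(lock | alarm) with every successor in Z. Already a fixed point.
Sat(A[(lock | alarm) U (alarm | lock)]) = {0, 2, 3, 5, 6}
EF A[(lock | alarm) U (alarm | lock)]: least fixpoint, start Z0 = {0, 2, 3, 5, 6}, add states with some successor in Z. Z1 = {0, 1, 2, 3, 5, 6}; fixed.
Sat(EF A[(lock | alarm) U (alarm | lock)]) = {0, 1, 2, 3, 5, 6}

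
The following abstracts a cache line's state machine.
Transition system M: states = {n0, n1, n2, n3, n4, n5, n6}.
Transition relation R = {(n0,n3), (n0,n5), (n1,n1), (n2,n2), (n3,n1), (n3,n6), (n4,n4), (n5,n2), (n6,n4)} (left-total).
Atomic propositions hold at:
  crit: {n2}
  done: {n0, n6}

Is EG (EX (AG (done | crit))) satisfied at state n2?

Yes

Sat(done | crit) = {n0, n2, n6}
AG (done | crit): greatest fixpoint, start Z0 = {n0, n2, n6}, keep only states in Sat with every successor in Z. Z1 = {n2}; fixed.
Sat(AG (done | crit)) = {n2}
Sat(EX (AG (done | crit))) = {s : some successor in {n2}} = {n2, n5}
EG (EX (AG (done | crit))): greatest fixpoint, start Z0 = {n2, n5}, keep only states in Sat with some successor in Z. Already a fixed point.
Sat(EG (EX (AG (done | crit)))) = {n2, n5}
n2 ∈ Sat(EG (EX (AG (done | crit)))) = {n2, n5}, so the formula holds at n2.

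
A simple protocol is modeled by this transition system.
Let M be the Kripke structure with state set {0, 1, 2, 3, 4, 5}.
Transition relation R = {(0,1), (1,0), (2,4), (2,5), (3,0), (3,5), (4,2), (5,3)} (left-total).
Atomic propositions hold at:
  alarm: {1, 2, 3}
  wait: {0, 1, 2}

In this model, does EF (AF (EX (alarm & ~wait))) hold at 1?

Sat(~wait) = {3, 4, 5}
Sat(alarm & ~wait) = {3}
Sat(EX (alarm & ~wait)) = {s : some successor in {3}} = {5}
AF (EX (alarm & ~wait)): least fixpoint, start Z0 = {5}, add states with every successor in Z. Already a fixed point.
Sat(AF (EX (alarm & ~wait))) = {5}
EF (AF (EX (alarm & ~wait))): least fixpoint, start Z0 = {5}, add states with some successor in Z. Z1 = {2, 3, 5}; Z2 = {2, 3, 4, 5}; fixed.
Sat(EF (AF (EX (alarm & ~wait)))) = {2, 3, 4, 5}
1 ∉ Sat(EF (AF (EX (alarm & ~wait)))) = {2, 3, 4, 5}, so the formula does not hold at 1.

No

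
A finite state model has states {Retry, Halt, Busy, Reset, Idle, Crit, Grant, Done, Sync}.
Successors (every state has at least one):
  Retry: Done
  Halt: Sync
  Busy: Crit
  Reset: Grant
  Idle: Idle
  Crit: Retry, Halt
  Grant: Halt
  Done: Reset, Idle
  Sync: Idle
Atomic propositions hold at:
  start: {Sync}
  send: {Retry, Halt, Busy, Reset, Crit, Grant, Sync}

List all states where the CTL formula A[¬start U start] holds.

{Halt, Reset, Grant, Sync}

Sat(¬start) = {Retry, Halt, Busy, Reset, Idle, Crit, Grant, Done}
A[¬start U start]: least fixpoint, start Z0 = Sat(start) = {Sync}, add states in Sat(¬start) with every successor in Z. Z1 = {Halt, Sync}; Z2 = {Halt, Grant, Sync}; Z3 = {Halt, Reset, Grant, Sync}; fixed.
Sat(A[¬start U start]) = {Halt, Reset, Grant, Sync}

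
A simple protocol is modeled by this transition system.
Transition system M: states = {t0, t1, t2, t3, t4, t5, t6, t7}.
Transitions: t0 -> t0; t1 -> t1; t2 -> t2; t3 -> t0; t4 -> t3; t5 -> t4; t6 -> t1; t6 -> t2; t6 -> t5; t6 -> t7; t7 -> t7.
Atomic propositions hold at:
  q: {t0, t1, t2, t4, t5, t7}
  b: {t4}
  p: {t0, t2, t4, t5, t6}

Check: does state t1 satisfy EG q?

Yes

EG q: greatest fixpoint, start Z0 = {t0, t1, t2, t4, t5, t7}, keep only states in Sat with some successor in Z. Z1 = {t0, t1, t2, t5, t7}; Z2 = {t0, t1, t2, t7}; fixed.
Sat(EG q) = {t0, t1, t2, t7}
t1 ∈ Sat(EG q) = {t0, t1, t2, t7}, so the formula holds at t1.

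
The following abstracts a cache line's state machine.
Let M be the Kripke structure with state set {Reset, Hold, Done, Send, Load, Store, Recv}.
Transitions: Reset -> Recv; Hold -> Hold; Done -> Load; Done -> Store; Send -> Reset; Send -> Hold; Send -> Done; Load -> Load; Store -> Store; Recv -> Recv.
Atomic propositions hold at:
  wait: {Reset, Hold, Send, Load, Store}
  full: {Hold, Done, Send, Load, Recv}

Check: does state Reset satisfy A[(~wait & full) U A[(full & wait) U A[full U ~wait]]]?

Sat(~wait) = {Done, Recv}
Sat(~wait & full) = {Done, Recv}
Sat(full & wait) = {Hold, Send, Load}
A[full U ~wait]: least fixpoint, start Z0 = Sat(~wait) = {Done, Recv}, add states in Sat(full) with every successor in Z. Already a fixed point.
Sat(A[full U ~wait]) = {Done, Recv}
A[(full & wait) U A[full U ~wait]]: least fixpoint, start Z0 = Sat(A[full U ~wait]) = {Done, Recv}, add states in Sat(full & wait) with every successor in Z. Already a fixed point.
Sat(A[(full & wait) U A[full U ~wait]]) = {Done, Recv}
A[(~wait & full) U A[(full & wait) U A[full U ~wait]]]: least fixpoint, start Z0 = Sat(A[(full & wait) U A[full U ~wait]]) = {Done, Recv}, add states in Sat(~wait & full) with every successor in Z. Already a fixed point.
Sat(A[(~wait & full) U A[(full & wait) U A[full U ~wait]]]) = {Done, Recv}
Reset ∉ Sat(A[(~wait & full) U A[(full & wait) U A[full U ~wait]]]) = {Done, Recv}, so the formula does not hold at Reset.

No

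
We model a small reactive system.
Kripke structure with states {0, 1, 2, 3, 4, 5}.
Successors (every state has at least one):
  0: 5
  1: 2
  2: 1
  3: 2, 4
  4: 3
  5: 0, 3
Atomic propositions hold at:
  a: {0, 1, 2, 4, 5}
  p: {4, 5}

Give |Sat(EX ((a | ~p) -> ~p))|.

Sat(~p) = {0, 1, 2, 3}
Sat(a | ~p) = {0, 1, 2, 3, 4, 5}
Sat((a | ~p) -> ~p) = {0, 1, 2, 3}
Sat(EX ((a | ~p) -> ~p)) = {s : some successor in {0, 1, 2, 3}} = {1, 2, 3, 4, 5}
|Sat(EX ((a | ~p) -> ~p))| = |{1, 2, 3, 4, 5}| = 5.

5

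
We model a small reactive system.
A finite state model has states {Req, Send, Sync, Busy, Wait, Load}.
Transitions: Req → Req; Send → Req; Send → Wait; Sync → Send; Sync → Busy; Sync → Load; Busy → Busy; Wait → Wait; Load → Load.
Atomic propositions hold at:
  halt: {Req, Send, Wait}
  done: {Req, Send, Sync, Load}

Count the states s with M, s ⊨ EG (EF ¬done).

Sat(¬done) = {Busy, Wait}
EF ¬done: least fixpoint, start Z0 = {Busy, Wait}, add states with some successor in Z. Z1 = {Send, Sync, Busy, Wait}; fixed.
Sat(EF ¬done) = {Send, Sync, Busy, Wait}
EG (EF ¬done): greatest fixpoint, start Z0 = {Send, Sync, Busy, Wait}, keep only states in Sat with some successor in Z. Already a fixed point.
Sat(EG (EF ¬done)) = {Send, Sync, Busy, Wait}
|Sat(EG (EF ¬done))| = |{Send, Sync, Busy, Wait}| = 4.

4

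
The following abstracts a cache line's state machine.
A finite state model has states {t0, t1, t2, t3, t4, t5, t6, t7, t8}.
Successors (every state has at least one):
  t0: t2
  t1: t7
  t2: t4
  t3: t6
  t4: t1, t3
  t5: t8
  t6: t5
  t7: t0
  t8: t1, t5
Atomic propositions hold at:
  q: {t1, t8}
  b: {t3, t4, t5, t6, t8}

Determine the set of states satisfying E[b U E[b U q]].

E[b U q]: least fixpoint, start Z0 = Sat(q) = {t1, t8}, add states in Sat(b) with some successor in Z. Z1 = {t1, t4, t5, t8}; Z2 = {t1, t4, t5, t6, t8}; Z3 = {t1, t3, t4, t5, t6, t8}; fixed.
Sat(E[b U q]) = {t1, t3, t4, t5, t6, t8}
E[b U E[b U q]]: least fixpoint, start Z0 = Sat(E[b U q]) = {t1, t3, t4, t5, t6, t8}, add states in Sat(b) with some successor in Z. Already a fixed point.
Sat(E[b U E[b U q]]) = {t1, t3, t4, t5, t6, t8}

{t1, t3, t4, t5, t6, t8}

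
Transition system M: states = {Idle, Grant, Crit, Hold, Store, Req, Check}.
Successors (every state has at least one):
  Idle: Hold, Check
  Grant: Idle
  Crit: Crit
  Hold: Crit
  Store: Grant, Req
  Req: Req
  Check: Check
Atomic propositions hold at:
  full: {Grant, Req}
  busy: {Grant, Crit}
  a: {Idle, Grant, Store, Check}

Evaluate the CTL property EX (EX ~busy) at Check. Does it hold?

Sat(~busy) = {Idle, Hold, Store, Req, Check}
Sat(EX ~busy) = {s : some successor in {Idle, Hold, Store, Req, Check}} = {Idle, Grant, Store, Req, Check}
Sat(EX (EX ~busy)) = {s : some successor in {Idle, Grant, Store, Req, Check}} = {Idle, Grant, Store, Req, Check}
Check ∈ Sat(EX (EX ~busy)) = {Idle, Grant, Store, Req, Check}, so the formula holds at Check.

Yes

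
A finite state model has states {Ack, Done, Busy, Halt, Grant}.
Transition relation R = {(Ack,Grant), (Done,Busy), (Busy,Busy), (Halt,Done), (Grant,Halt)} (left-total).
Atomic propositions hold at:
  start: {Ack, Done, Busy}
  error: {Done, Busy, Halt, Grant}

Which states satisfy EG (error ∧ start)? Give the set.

{Done, Busy}

Sat(error ∧ start) = {Done, Busy}
EG (error ∧ start): greatest fixpoint, start Z0 = {Done, Busy}, keep only states in Sat with some successor in Z. Already a fixed point.
Sat(EG (error ∧ start)) = {Done, Busy}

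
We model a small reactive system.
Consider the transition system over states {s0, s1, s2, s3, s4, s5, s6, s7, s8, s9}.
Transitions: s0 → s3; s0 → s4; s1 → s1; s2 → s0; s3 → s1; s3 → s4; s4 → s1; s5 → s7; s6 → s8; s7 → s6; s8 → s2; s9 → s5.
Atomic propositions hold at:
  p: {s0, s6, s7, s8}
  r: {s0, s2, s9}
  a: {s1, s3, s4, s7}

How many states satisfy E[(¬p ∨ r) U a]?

Sat(¬p) = {s1, s2, s3, s4, s5, s9}
Sat(¬p ∨ r) = {s0, s1, s2, s3, s4, s5, s9}
E[(¬p ∨ r) U a]: least fixpoint, start Z0 = Sat(a) = {s1, s3, s4, s7}, add states in Sat(¬p ∨ r) with some successor in Z. Z1 = {s0, s1, s3, s4, s5, s7}; Z2 = {s0, s1, s2, s3, s4, s5, s7, s9}; fixed.
Sat(E[(¬p ∨ r) U a]) = {s0, s1, s2, s3, s4, s5, s7, s9}
|Sat(E[(¬p ∨ r) U a])| = |{s0, s1, s2, s3, s4, s5, s7, s9}| = 8.

8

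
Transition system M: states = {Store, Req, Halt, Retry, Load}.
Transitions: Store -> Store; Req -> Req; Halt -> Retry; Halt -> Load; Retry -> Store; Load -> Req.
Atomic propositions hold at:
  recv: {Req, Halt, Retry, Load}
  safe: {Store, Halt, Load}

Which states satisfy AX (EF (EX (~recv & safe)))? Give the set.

{Store, Retry}

Sat(~recv) = {Store}
Sat(~recv & safe) = {Store}
Sat(EX (~recv & safe)) = {s : some successor in {Store}} = {Store, Retry}
EF (EX (~recv & safe)): least fixpoint, start Z0 = {Store, Retry}, add states with some successor in Z. Z1 = {Store, Halt, Retry}; fixed.
Sat(EF (EX (~recv & safe))) = {Store, Halt, Retry}
Sat(AX (EF (EX (~recv & safe)))) = {s : every successor in {Store, Halt, Retry}} = {Store, Retry}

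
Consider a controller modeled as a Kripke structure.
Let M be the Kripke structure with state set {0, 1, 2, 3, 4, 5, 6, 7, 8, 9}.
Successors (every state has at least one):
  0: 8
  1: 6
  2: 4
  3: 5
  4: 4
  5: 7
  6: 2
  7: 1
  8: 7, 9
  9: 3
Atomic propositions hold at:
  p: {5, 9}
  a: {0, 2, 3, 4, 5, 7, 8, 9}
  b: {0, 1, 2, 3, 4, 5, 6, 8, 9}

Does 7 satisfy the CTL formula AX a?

No

Sat(AX a) = {s : every successor in {0, 2, 3, 4, 5, 7, 8, 9}} = {0, 2, 3, 4, 5, 6, 8, 9}
7 ∉ Sat(AX a) = {0, 2, 3, 4, 5, 6, 8, 9}, so the formula does not hold at 7.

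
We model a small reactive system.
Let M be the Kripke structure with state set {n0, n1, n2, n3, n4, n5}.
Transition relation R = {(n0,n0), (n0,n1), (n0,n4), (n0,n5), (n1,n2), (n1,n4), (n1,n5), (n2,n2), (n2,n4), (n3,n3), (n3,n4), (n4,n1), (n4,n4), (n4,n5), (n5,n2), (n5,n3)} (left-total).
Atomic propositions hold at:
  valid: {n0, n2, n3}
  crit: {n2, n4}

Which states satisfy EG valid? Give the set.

{n0, n2, n3}

EG valid: greatest fixpoint, start Z0 = {n0, n2, n3}, keep only states in Sat with some successor in Z. Already a fixed point.
Sat(EG valid) = {n0, n2, n3}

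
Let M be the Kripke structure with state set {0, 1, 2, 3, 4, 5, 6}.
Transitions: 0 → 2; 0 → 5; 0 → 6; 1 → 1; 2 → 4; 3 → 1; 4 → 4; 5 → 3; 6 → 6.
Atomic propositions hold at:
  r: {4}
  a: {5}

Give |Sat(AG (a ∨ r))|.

Sat(a ∨ r) = {4, 5}
AG (a ∨ r): greatest fixpoint, start Z0 = {4, 5}, keep only states in Sat with every successor in Z. Z1 = {4}; fixed.
Sat(AG (a ∨ r)) = {4}
|Sat(AG (a ∨ r))| = |{4}| = 1.

1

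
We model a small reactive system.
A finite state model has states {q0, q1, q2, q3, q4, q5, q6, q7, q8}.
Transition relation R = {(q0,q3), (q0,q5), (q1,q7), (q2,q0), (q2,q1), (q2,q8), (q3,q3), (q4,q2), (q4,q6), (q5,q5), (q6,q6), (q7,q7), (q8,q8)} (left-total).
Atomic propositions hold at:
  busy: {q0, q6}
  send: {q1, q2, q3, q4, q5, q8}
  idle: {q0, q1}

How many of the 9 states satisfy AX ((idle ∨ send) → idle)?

Sat(idle ∨ send) = {q0, q1, q2, q3, q4, q5, q8}
Sat((idle ∨ send) → idle) = {q0, q1, q6, q7}
Sat(AX ((idle ∨ send) → idle)) = {s : every successor in {q0, q1, q6, q7}} = {q1, q6, q7}
|Sat(AX ((idle ∨ send) → idle))| = |{q1, q6, q7}| = 3.

3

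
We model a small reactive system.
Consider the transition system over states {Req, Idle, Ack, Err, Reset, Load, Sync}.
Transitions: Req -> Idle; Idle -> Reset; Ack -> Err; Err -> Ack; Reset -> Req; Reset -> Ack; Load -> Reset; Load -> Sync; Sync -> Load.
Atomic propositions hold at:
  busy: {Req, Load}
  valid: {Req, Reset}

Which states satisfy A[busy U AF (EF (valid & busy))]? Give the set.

{Req, Idle, Reset, Load, Sync}

Sat(valid & busy) = {Req}
EF (valid & busy): least fixpoint, start Z0 = {Req}, add states with some successor in Z. Z1 = {Req, Reset}; Z2 = {Req, Idle, Reset, Load}; Z3 = {Req, Idle, Reset, Load, Sync}; fixed.
Sat(EF (valid & busy)) = {Req, Idle, Reset, Load, Sync}
AF (EF (valid & busy)): least fixpoint, start Z0 = {Req, Idle, Reset, Load, Sync}, add states with every successor in Z. Already a fixed point.
Sat(AF (EF (valid & busy))) = {Req, Idle, Reset, Load, Sync}
A[busy U AF (EF (valid & busy))]: least fixpoint, start Z0 = Sat(AF (EF (valid & busy))) = {Req, Idle, Reset, Load, Sync}, add states in Sat(busy) with every successor in Z. Already a fixed point.
Sat(A[busy U AF (EF (valid & busy))]) = {Req, Idle, Reset, Load, Sync}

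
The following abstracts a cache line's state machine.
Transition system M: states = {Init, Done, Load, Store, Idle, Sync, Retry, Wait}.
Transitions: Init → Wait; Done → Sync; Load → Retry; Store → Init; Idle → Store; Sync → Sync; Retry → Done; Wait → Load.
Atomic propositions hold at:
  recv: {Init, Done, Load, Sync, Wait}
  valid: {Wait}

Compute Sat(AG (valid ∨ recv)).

{Done, Sync}

Sat(valid ∨ recv) = {Init, Done, Load, Sync, Wait}
AG (valid ∨ recv): greatest fixpoint, start Z0 = {Init, Done, Load, Sync, Wait}, keep only states in Sat with every successor in Z. Z1 = {Init, Done, Sync, Wait}; Z2 = {Init, Done, Sync}; Z3 = {Done, Sync}; fixed.
Sat(AG (valid ∨ recv)) = {Done, Sync}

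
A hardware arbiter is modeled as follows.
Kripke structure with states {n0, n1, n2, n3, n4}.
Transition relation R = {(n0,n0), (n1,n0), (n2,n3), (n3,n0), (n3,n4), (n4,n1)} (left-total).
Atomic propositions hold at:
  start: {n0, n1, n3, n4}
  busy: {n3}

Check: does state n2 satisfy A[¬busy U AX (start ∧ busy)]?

Sat(¬busy) = {n0, n1, n2, n4}
Sat(start ∧ busy) = {n3}
Sat(AX (start ∧ busy)) = {s : every successor in {n3}} = {n2}
A[¬busy U AX (start ∧ busy)]: least fixpoint, start Z0 = Sat(AX (start ∧ busy)) = {n2}, add states in Sat(¬busy) with every successor in Z. Already a fixed point.
Sat(A[¬busy U AX (start ∧ busy)]) = {n2}
n2 ∈ Sat(A[¬busy U AX (start ∧ busy)]) = {n2}, so the formula holds at n2.

Yes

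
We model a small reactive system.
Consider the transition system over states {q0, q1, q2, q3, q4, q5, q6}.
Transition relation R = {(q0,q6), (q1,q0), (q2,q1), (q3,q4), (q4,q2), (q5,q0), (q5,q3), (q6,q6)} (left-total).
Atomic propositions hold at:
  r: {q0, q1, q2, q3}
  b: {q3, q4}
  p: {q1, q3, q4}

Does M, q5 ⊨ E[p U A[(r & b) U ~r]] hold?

Yes

Sat(r & b) = {q3}
Sat(~r) = {q4, q5, q6}
A[(r & b) U ~r]: least fixpoint, start Z0 = Sat(~r) = {q4, q5, q6}, add states in Sat(r & b) with every successor in Z. Z1 = {q3, q4, q5, q6}; fixed.
Sat(A[(r & b) U ~r]) = {q3, q4, q5, q6}
E[p U A[(r & b) U ~r]]: least fixpoint, start Z0 = Sat(A[(r & b) U ~r]) = {q3, q4, q5, q6}, add states in Sat(p) with some successor in Z. Already a fixed point.
Sat(E[p U A[(r & b) U ~r]]) = {q3, q4, q5, q6}
q5 ∈ Sat(E[p U A[(r & b) U ~r]]) = {q3, q4, q5, q6}, so the formula holds at q5.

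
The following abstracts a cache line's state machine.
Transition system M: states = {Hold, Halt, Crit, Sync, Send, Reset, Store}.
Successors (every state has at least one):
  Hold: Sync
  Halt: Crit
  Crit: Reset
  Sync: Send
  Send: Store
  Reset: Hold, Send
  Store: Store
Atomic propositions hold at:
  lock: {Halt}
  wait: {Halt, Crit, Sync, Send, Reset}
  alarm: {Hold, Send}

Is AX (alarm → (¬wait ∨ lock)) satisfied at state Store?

Sat(¬wait) = {Hold, Store}
Sat(¬wait ∨ lock) = {Hold, Halt, Store}
Sat(alarm → (¬wait ∨ lock)) = {Hold, Halt, Crit, Sync, Reset, Store}
Sat(AX (alarm → (¬wait ∨ lock))) = {s : every successor in {Hold, Halt, Crit, Sync, Reset, Store}} = {Hold, Halt, Crit, Send, Store}
Store ∈ Sat(AX (alarm → (¬wait ∨ lock))) = {Hold, Halt, Crit, Send, Store}, so the formula holds at Store.

Yes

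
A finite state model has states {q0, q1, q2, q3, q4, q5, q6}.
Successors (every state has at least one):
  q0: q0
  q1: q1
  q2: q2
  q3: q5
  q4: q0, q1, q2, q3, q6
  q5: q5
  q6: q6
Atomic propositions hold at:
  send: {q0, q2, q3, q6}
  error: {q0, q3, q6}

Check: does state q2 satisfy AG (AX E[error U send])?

E[error U send]: least fixpoint, start Z0 = Sat(send) = {q0, q2, q3, q6}, add states in Sat(error) with some successor in Z. Already a fixed point.
Sat(E[error U send]) = {q0, q2, q3, q6}
Sat(AX E[error U send]) = {s : every successor in {q0, q2, q3, q6}} = {q0, q2, q6}
AG (AX E[error U send]): greatest fixpoint, start Z0 = {q0, q2, q6}, keep only states in Sat with every successor in Z. Already a fixed point.
Sat(AG (AX E[error U send])) = {q0, q2, q6}
q2 ∈ Sat(AG (AX E[error U send])) = {q0, q2, q6}, so the formula holds at q2.

Yes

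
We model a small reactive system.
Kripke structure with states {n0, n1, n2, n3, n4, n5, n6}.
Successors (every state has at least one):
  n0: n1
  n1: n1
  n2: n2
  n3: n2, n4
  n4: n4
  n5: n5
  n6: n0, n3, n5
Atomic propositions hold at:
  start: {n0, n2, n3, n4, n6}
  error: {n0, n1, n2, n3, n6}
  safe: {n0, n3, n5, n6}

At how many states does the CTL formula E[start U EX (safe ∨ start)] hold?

5

Sat(safe ∨ start) = {n0, n2, n3, n4, n5, n6}
Sat(EX (safe ∨ start)) = {s : some successor in {n0, n2, n3, n4, n5, n6}} = {n2, n3, n4, n5, n6}
E[start U EX (safe ∨ start)]: least fixpoint, start Z0 = Sat(EX (safe ∨ start)) = {n2, n3, n4, n5, n6}, add states in Sat(start) with some successor in Z. Already a fixed point.
Sat(E[start U EX (safe ∨ start)]) = {n2, n3, n4, n5, n6}
|Sat(E[start U EX (safe ∨ start)])| = |{n2, n3, n4, n5, n6}| = 5.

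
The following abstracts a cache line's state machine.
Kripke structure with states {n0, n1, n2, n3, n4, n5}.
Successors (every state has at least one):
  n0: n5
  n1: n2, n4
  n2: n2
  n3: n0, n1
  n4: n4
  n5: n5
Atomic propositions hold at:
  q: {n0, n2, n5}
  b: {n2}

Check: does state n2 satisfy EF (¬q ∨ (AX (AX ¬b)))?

Sat(¬q) = {n1, n3, n4}
Sat(¬b) = {n0, n1, n3, n4, n5}
Sat(AX ¬b) = {s : every successor in {n0, n1, n3, n4, n5}} = {n0, n3, n4, n5}
Sat(AX (AX ¬b)) = {s : every successor in {n0, n3, n4, n5}} = {n0, n4, n5}
Sat(¬q ∨ (AX (AX ¬b))) = {n0, n1, n3, n4, n5}
EF (¬q ∨ (AX (AX ¬b))): least fixpoint, start Z0 = {n0, n1, n3, n4, n5}, add states with some successor in Z. Already a fixed point.
Sat(EF (¬q ∨ (AX (AX ¬b)))) = {n0, n1, n3, n4, n5}
n2 ∉ Sat(EF (¬q ∨ (AX (AX ¬b)))) = {n0, n1, n3, n4, n5}, so the formula does not hold at n2.

No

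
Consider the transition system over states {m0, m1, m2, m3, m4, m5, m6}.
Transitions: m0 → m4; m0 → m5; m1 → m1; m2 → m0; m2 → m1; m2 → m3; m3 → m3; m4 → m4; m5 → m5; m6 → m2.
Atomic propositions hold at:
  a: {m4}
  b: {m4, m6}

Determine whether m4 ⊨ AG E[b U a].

Yes

E[b U a]: least fixpoint, start Z0 = Sat(a) = {m4}, add states in Sat(b) with some successor in Z. Already a fixed point.
Sat(E[b U a]) = {m4}
AG E[b U a]: greatest fixpoint, start Z0 = {m4}, keep only states in Sat with every successor in Z. Already a fixed point.
Sat(AG E[b U a]) = {m4}
m4 ∈ Sat(AG E[b U a]) = {m4}, so the formula holds at m4.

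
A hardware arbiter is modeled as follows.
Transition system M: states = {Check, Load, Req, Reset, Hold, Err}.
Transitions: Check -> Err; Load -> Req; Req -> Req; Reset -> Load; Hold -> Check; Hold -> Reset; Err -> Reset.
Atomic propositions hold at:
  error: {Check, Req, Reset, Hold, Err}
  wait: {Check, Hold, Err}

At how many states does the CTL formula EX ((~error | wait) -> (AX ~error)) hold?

Sat(~error) = {Load}
Sat(~error | wait) = {Check, Load, Hold, Err}
Sat(AX ~error) = {s : every successor in {Load}} = {Reset}
Sat((~error | wait) -> (AX ~error)) = {Req, Reset}
Sat(EX ((~error | wait) -> (AX ~error))) = {s : some successor in {Req, Reset}} = {Load, Req, Hold, Err}
|Sat(EX ((~error | wait) -> (AX ~error)))| = |{Load, Req, Hold, Err}| = 4.

4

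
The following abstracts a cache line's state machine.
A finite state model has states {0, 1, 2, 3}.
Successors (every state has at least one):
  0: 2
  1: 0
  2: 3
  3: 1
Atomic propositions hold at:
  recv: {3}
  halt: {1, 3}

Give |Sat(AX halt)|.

Sat(AX halt) = {s : every successor in {1, 3}} = {2, 3}
|Sat(AX halt)| = |{2, 3}| = 2.

2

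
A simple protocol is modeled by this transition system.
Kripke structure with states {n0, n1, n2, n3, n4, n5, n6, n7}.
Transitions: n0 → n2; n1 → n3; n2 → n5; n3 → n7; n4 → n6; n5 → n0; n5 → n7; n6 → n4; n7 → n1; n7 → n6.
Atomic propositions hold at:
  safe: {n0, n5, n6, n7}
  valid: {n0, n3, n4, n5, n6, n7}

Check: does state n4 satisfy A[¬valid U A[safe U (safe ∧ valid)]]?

No

Sat(¬valid) = {n1, n2}
Sat(safe ∧ valid) = {n0, n5, n6, n7}
A[safe U (safe ∧ valid)]: least fixpoint, start Z0 = Sat((safe ∧ valid)) = {n0, n5, n6, n7}, add states in Sat(safe) with every successor in Z. Already a fixed point.
Sat(A[safe U (safe ∧ valid)]) = {n0, n5, n6, n7}
A[¬valid U A[safe U (safe ∧ valid)]]: least fixpoint, start Z0 = Sat(A[safe U (safe ∧ valid)]) = {n0, n5, n6, n7}, add states in Sat(¬valid) with every successor in Z. Z1 = {n0, n2, n5, n6, n7}; fixed.
Sat(A[¬valid U A[safe U (safe ∧ valid)]]) = {n0, n2, n5, n6, n7}
n4 ∉ Sat(A[¬valid U A[safe U (safe ∧ valid)]]) = {n0, n2, n5, n6, n7}, so the formula does not hold at n4.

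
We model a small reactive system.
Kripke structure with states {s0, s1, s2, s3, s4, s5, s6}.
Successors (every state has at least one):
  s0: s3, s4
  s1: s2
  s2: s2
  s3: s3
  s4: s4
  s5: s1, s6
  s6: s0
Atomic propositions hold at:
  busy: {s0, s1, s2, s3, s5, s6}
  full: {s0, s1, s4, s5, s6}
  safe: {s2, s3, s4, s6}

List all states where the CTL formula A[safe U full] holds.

A[safe U full]: least fixpoint, start Z0 = Sat(full) = {s0, s1, s4, s5, s6}, add states in Sat(safe) with every successor in Z. Already a fixed point.
Sat(A[safe U full]) = {s0, s1, s4, s5, s6}

{s0, s1, s4, s5, s6}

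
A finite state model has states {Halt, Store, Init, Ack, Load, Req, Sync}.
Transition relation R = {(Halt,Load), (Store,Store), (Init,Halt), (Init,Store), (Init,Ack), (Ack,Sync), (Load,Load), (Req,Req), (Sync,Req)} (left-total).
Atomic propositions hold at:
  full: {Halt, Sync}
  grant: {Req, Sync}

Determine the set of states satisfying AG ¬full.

{Store, Load, Req}

Sat(¬full) = {Store, Init, Ack, Load, Req}
AG ¬full: greatest fixpoint, start Z0 = {Store, Init, Ack, Load, Req}, keep only states in Sat with every successor in Z. Z1 = {Store, Load, Req}; fixed.
Sat(AG ¬full) = {Store, Load, Req}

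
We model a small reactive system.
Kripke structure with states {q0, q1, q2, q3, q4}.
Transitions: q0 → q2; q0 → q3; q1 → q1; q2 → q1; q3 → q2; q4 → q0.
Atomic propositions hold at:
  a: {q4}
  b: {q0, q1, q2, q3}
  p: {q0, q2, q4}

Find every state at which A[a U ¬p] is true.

{q1, q3}

Sat(¬p) = {q1, q3}
A[a U ¬p]: least fixpoint, start Z0 = Sat(¬p) = {q1, q3}, add states in Sat(a) with every successor in Z. Already a fixed point.
Sat(A[a U ¬p]) = {q1, q3}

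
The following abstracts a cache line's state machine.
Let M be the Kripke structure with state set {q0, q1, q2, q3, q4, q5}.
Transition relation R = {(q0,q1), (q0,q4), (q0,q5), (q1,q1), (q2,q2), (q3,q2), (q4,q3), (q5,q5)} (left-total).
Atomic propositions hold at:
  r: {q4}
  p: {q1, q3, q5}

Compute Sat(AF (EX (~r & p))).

{q0, q1, q4, q5}

Sat(~r) = {q0, q1, q2, q3, q5}
Sat(~r & p) = {q1, q3, q5}
Sat(EX (~r & p)) = {s : some successor in {q1, q3, q5}} = {q0, q1, q4, q5}
AF (EX (~r & p)): least fixpoint, start Z0 = {q0, q1, q4, q5}, add states with every successor in Z. Already a fixed point.
Sat(AF (EX (~r & p))) = {q0, q1, q4, q5}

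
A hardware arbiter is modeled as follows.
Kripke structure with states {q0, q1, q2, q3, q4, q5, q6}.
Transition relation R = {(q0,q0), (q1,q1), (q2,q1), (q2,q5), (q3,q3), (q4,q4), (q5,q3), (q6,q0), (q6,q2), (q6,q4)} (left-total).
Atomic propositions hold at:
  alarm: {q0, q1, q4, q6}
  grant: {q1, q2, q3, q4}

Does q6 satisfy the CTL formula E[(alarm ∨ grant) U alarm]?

Yes

Sat(alarm ∨ grant) = {q0, q1, q2, q3, q4, q6}
E[(alarm ∨ grant) U alarm]: least fixpoint, start Z0 = Sat(alarm) = {q0, q1, q4, q6}, add states in Sat(alarm ∨ grant) with some successor in Z. Z1 = {q0, q1, q2, q4, q6}; fixed.
Sat(E[(alarm ∨ grant) U alarm]) = {q0, q1, q2, q4, q6}
q6 ∈ Sat(E[(alarm ∨ grant) U alarm]) = {q0, q1, q2, q4, q6}, so the formula holds at q6.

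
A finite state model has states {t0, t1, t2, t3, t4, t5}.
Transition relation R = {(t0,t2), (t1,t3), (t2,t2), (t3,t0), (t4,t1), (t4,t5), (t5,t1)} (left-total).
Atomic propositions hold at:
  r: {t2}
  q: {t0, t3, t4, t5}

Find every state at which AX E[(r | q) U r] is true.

{t0, t1, t2, t3}

Sat(r | q) = {t0, t2, t3, t4, t5}
E[(r | q) U r]: least fixpoint, start Z0 = Sat(r) = {t2}, add states in Sat(r | q) with some successor in Z. Z1 = {t0, t2}; Z2 = {t0, t2, t3}; fixed.
Sat(E[(r | q) U r]) = {t0, t2, t3}
Sat(AX E[(r | q) U r]) = {s : every successor in {t0, t2, t3}} = {t0, t1, t2, t3}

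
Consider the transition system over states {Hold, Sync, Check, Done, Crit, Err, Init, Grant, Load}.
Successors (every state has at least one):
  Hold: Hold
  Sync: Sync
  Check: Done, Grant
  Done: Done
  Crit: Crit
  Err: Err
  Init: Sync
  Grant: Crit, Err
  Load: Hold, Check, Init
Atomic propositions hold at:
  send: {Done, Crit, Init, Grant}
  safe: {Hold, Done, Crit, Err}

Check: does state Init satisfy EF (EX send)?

Sat(EX send) = {s : some successor in {Done, Crit, Init, Grant}} = {Check, Done, Crit, Grant, Load}
EF (EX send): least fixpoint, start Z0 = {Check, Done, Crit, Grant, Load}, add states with some successor in Z. Already a fixed point.
Sat(EF (EX send)) = {Check, Done, Crit, Grant, Load}
Init ∉ Sat(EF (EX send)) = {Check, Done, Crit, Grant, Load}, so the formula does not hold at Init.

No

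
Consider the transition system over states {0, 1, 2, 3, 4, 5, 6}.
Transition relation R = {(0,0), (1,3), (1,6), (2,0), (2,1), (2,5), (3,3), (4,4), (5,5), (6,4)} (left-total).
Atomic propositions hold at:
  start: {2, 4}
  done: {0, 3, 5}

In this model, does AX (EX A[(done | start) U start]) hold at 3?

No

Sat(done | start) = {0, 2, 3, 4, 5}
A[(done | start) U start]: least fixpoint, start Z0 = Sat(start) = {2, 4}, add states in Sat(done | start) with every successor in Z. Already a fixed point.
Sat(A[(done | start) U start]) = {2, 4}
Sat(EX A[(done | start) U start]) = {s : some successor in {2, 4}} = {4, 6}
Sat(AX (EX A[(done | start) U start])) = {s : every successor in {4, 6}} = {4, 6}
3 ∉ Sat(AX (EX A[(done | start) U start])) = {4, 6}, so the formula does not hold at 3.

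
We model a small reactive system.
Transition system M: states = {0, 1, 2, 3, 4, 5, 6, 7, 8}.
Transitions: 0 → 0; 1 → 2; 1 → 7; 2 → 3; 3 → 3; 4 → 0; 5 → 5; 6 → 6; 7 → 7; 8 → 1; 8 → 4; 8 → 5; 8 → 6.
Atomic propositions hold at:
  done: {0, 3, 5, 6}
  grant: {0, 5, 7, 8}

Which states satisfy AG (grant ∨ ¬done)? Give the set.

{0, 4, 5, 7}

Sat(¬done) = {1, 2, 4, 7, 8}
Sat(grant ∨ ¬done) = {0, 1, 2, 4, 5, 7, 8}
AG (grant ∨ ¬done): greatest fixpoint, start Z0 = {0, 1, 2, 4, 5, 7, 8}, keep only states in Sat with every successor in Z. Z1 = {0, 1, 4, 5, 7}; Z2 = {0, 4, 5, 7}; fixed.
Sat(AG (grant ∨ ¬done)) = {0, 4, 5, 7}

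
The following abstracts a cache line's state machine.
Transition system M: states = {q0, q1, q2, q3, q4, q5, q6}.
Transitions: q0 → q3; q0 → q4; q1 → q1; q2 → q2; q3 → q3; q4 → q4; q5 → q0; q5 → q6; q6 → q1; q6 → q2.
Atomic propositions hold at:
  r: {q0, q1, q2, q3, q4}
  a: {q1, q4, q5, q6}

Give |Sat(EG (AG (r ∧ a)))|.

Sat(r ∧ a) = {q1, q4}
AG (r ∧ a): greatest fixpoint, start Z0 = {q1, q4}, keep only states in Sat with every successor in Z. Already a fixed point.
Sat(AG (r ∧ a)) = {q1, q4}
EG (AG (r ∧ a)): greatest fixpoint, start Z0 = {q1, q4}, keep only states in Sat with some successor in Z. Already a fixed point.
Sat(EG (AG (r ∧ a))) = {q1, q4}
|Sat(EG (AG (r ∧ a)))| = |{q1, q4}| = 2.

2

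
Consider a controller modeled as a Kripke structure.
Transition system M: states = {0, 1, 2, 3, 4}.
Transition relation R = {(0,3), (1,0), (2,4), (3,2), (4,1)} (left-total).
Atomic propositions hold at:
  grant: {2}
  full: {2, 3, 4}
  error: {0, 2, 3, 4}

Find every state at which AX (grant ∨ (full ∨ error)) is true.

{0, 1, 2, 3}

Sat(full ∨ error) = {0, 2, 3, 4}
Sat(grant ∨ (full ∨ error)) = {0, 2, 3, 4}
Sat(AX (grant ∨ (full ∨ error))) = {s : every successor in {0, 2, 3, 4}} = {0, 1, 2, 3}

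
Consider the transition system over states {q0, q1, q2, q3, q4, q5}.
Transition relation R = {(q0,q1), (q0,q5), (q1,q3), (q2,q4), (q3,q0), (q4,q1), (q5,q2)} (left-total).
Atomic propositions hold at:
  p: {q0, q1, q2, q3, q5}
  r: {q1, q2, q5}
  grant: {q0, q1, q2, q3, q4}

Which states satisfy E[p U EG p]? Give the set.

EG p: greatest fixpoint, start Z0 = {q0, q1, q2, q3, q5}, keep only states in Sat with some successor in Z. Z1 = {q0, q1, q3, q5}; Z2 = {q0, q1, q3}; fixed.
Sat(EG p) = {q0, q1, q3}
E[p U EG p]: least fixpoint, start Z0 = Sat(EG p) = {q0, q1, q3}, add states in Sat(p) with some successor in Z. Already a fixed point.
Sat(E[p U EG p]) = {q0, q1, q3}

{q0, q1, q3}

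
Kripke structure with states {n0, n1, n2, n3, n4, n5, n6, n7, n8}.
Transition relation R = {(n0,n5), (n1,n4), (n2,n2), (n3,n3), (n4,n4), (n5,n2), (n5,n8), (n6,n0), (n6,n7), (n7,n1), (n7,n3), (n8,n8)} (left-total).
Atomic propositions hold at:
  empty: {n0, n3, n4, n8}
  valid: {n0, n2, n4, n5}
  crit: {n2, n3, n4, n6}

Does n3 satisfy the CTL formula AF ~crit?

Sat(~crit) = {n0, n1, n5, n7, n8}
AF ~crit: least fixpoint, start Z0 = {n0, n1, n5, n7, n8}, add states with every successor in Z. Z1 = {n0, n1, n5, n6, n7, n8}; fixed.
Sat(AF ~crit) = {n0, n1, n5, n6, n7, n8}
n3 ∉ Sat(AF ~crit) = {n0, n1, n5, n6, n7, n8}, so the formula does not hold at n3.

No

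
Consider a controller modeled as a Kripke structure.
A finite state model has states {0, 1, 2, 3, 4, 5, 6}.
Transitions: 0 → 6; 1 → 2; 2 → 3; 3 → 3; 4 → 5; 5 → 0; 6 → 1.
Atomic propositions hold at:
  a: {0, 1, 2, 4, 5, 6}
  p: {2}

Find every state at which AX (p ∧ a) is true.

{1}

Sat(p ∧ a) = {2}
Sat(AX (p ∧ a)) = {s : every successor in {2}} = {1}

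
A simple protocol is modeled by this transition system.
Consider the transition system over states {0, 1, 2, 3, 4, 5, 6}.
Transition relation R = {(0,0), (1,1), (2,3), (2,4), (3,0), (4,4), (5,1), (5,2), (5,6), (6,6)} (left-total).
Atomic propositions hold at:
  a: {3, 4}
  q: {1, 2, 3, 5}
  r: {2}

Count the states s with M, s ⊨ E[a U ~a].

6

Sat(~a) = {0, 1, 2, 5, 6}
E[a U ~a]: least fixpoint, start Z0 = Sat(~a) = {0, 1, 2, 5, 6}, add states in Sat(a) with some successor in Z. Z1 = {0, 1, 2, 3, 5, 6}; fixed.
Sat(E[a U ~a]) = {0, 1, 2, 3, 5, 6}
|Sat(E[a U ~a])| = |{0, 1, 2, 3, 5, 6}| = 6.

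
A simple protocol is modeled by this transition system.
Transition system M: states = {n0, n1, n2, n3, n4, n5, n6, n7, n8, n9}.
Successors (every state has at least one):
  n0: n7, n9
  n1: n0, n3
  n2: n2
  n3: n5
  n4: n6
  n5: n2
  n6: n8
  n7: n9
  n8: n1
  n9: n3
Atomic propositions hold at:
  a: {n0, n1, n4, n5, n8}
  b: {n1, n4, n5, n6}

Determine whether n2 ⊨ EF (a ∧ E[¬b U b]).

Sat(¬b) = {n0, n2, n3, n7, n8, n9}
E[¬b U b]: least fixpoint, start Z0 = Sat(b) = {n1, n4, n5, n6}, add states in Sat(¬b) with some successor in Z. Z1 = {n1, n3, n4, n5, n6, n8}; Z2 = {n1, n3, n4, n5, n6, n8, n9}; Z3 = {n0, n1, n3, n4, n5, n6, n7, n8, n9}; fixed.
Sat(E[¬b U b]) = {n0, n1, n3, n4, n5, n6, n7, n8, n9}
Sat(a ∧ E[¬b U b]) = {n0, n1, n4, n5, n8}
EF (a ∧ E[¬b U b]): least fixpoint, start Z0 = {n0, n1, n4, n5, n8}, add states with some successor in Z. Z1 = {n0, n1, n3, n4, n5, n6, n8}; Z2 = {n0, n1, n3, n4, n5, n6, n8, n9}; Z3 = {n0, n1, n3, n4, n5, n6, n7, n8, n9}; fixed.
Sat(EF (a ∧ E[¬b U b])) = {n0, n1, n3, n4, n5, n6, n7, n8, n9}
n2 ∉ Sat(EF (a ∧ E[¬b U b])) = {n0, n1, n3, n4, n5, n6, n7, n8, n9}, so the formula does not hold at n2.

No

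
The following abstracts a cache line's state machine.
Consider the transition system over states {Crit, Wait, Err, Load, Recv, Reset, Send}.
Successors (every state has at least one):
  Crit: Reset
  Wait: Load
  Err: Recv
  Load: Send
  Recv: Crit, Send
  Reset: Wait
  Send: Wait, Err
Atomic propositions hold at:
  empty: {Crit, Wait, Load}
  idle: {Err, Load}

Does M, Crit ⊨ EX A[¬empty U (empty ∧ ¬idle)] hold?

Yes

Sat(¬empty) = {Err, Recv, Reset, Send}
Sat(¬idle) = {Crit, Wait, Recv, Reset, Send}
Sat(empty ∧ ¬idle) = {Crit, Wait}
A[¬empty U (empty ∧ ¬idle)]: least fixpoint, start Z0 = Sat((empty ∧ ¬idle)) = {Crit, Wait}, add states in Sat(¬empty) with every successor in Z. Z1 = {Crit, Wait, Reset}; fixed.
Sat(A[¬empty U (empty ∧ ¬idle)]) = {Crit, Wait, Reset}
Sat(EX A[¬empty U (empty ∧ ¬idle)]) = {s : some successor in {Crit, Wait, Reset}} = {Crit, Recv, Reset, Send}
Crit ∈ Sat(EX A[¬empty U (empty ∧ ¬idle)]) = {Crit, Recv, Reset, Send}, so the formula holds at Crit.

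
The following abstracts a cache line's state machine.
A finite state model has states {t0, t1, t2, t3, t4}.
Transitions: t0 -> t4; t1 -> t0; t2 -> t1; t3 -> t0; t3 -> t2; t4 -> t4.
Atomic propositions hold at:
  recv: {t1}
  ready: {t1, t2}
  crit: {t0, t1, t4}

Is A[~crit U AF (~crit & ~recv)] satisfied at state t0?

Sat(~crit) = {t2, t3}
Sat(~recv) = {t0, t2, t3, t4}
Sat(~crit & ~recv) = {t2, t3}
AF (~crit & ~recv): least fixpoint, start Z0 = {t2, t3}, add states with every successor in Z. Already a fixed point.
Sat(AF (~crit & ~recv)) = {t2, t3}
A[~crit U AF (~crit & ~recv)]: least fixpoint, start Z0 = Sat(AF (~crit & ~recv)) = {t2, t3}, add states in Sat(~crit) with every successor in Z. Already a fixed point.
Sat(A[~crit U AF (~crit & ~recv)]) = {t2, t3}
t0 ∉ Sat(A[~crit U AF (~crit & ~recv)]) = {t2, t3}, so the formula does not hold at t0.

No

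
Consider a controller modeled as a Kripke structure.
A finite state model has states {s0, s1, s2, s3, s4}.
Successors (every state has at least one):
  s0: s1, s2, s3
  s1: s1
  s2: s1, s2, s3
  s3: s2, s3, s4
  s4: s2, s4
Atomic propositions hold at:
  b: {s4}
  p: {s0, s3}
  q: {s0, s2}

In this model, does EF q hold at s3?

EF q: least fixpoint, start Z0 = {s0, s2}, add states with some successor in Z. Z1 = {s0, s2, s3, s4}; fixed.
Sat(EF q) = {s0, s2, s3, s4}
s3 ∈ Sat(EF q) = {s0, s2, s3, s4}, so the formula holds at s3.

Yes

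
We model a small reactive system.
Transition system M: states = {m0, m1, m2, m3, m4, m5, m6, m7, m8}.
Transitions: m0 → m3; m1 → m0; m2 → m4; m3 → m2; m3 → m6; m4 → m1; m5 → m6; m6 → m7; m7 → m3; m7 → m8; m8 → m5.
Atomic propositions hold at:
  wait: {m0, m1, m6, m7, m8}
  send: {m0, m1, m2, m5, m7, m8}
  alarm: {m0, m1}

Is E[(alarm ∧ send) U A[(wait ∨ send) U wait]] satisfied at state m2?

No

Sat(alarm ∧ send) = {m0, m1}
Sat(wait ∨ send) = {m0, m1, m2, m5, m6, m7, m8}
A[(wait ∨ send) U wait]: least fixpoint, start Z0 = Sat(wait) = {m0, m1, m6, m7, m8}, add states in Sat(wait ∨ send) with every successor in Z. Z1 = {m0, m1, m5, m6, m7, m8}; fixed.
Sat(A[(wait ∨ send) U wait]) = {m0, m1, m5, m6, m7, m8}
E[(alarm ∧ send) U A[(wait ∨ send) U wait]]: least fixpoint, start Z0 = Sat(A[(wait ∨ send) U wait]) = {m0, m1, m5, m6, m7, m8}, add states in Sat(alarm ∧ send) with some successor in Z. Already a fixed point.
Sat(E[(alarm ∧ send) U A[(wait ∨ send) U wait]]) = {m0, m1, m5, m6, m7, m8}
m2 ∉ Sat(E[(alarm ∧ send) U A[(wait ∨ send) U wait]]) = {m0, m1, m5, m6, m7, m8}, so the formula does not hold at m2.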